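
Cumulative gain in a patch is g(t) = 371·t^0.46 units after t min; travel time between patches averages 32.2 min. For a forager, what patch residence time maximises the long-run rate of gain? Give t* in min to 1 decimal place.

Maximise g(t)/(T+t): set derivative to zero → g'(t)(T+t) = g(t).
g'(t) = 0.46·371·t^-0.54. Setting 0.46·371·t^-0.54 = 371·t^0.46/(32.2+t) gives 0.46(32.2+t) = t, so 0.54·t = 0.46×32.2.
t* = 0.46×32.2/0.54 = 27.43 min.

27.4 min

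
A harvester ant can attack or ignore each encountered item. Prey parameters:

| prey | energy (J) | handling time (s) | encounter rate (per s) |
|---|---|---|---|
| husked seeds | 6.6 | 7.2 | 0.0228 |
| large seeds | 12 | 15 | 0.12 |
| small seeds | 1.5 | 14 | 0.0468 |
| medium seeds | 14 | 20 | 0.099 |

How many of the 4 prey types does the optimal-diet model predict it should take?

3

E/h in descending order: husked seeds 0.917, large seeds 0.8, medium seeds 0.7, small seeds 0.107 J/s. The optimal diet is the largest prefix of this list for which every included type satisfies E_i/h_i > R on the types above it.
Rate on top 1: 0.1293. large seeds: 0.8 > 0.1293 → include.
Rate on top 2: 0.5366. medium seeds: 0.7 > 0.5366 → include.
Rate on top 3: 0.602. small seeds: 0.107 < 0.602 → exclude; stop.
Optimal diet: husked seeds, large seeds, medium seeds — 3 of 4 types.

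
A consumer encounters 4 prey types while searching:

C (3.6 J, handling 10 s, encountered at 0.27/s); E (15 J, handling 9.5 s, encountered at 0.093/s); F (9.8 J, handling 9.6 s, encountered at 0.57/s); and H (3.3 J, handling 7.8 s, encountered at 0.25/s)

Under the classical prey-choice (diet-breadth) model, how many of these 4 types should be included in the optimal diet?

2

E/h in descending order: E 1.58, F 1.02, H 0.423, C 0.36 J/s. The optimal diet is the largest prefix of this list for which every included type satisfies E_i/h_i > R on the types above it.
Rate on top 1: 0.7406. F: 1.02 > 0.7406 → include.
Rate on top 2: 0.9491. H: 0.423 < 0.9491 → exclude; stop.
Optimal diet: E, F — 2 of 4 types.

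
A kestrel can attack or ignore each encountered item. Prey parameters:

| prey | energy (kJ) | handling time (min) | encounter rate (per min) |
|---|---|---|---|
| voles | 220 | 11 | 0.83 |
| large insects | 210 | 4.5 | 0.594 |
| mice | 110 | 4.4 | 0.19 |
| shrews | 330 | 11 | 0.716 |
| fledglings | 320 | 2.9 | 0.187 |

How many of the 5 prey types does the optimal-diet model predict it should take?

2

Profitabilities (E/h, kJ/min): fledglings 110, large insects 46.7, shrews 30, mice 25, voles 20. Add prey in this order while the next type's profitability exceeds the intake rate on those already taken.
Rate on top 1: 38.8. large insects: 46.7 > 38.8 → include.
Rate on top 2: 43.79. shrews: 30 < 43.79 → exclude; stop.
Optimal diet: fledglings, large insects — 2 of 5 types.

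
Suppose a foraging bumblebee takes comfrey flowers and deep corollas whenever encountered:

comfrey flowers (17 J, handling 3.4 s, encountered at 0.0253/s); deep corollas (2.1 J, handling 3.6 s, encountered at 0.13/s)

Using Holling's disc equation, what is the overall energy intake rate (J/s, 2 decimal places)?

R = Σλ_iE_i / (1 + Σλ_ih_i)
Numerator: 0.0253×17 + 0.13×2.1 = 0.7031
Denominator: 1 + 0.0253×3.4 + 0.13×3.6 = 1.554
R = 0.7031/1.554 = 0.4524 J/s

0.45 J/s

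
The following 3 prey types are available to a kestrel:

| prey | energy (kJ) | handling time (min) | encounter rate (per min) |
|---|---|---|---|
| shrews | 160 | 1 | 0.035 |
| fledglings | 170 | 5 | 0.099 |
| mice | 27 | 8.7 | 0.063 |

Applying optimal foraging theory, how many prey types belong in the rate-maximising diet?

E/h in descending order: shrews 160, fledglings 34, mice 3.1 kJ/min. The optimal diet is the largest prefix of this list for which every included type satisfies E_i/h_i > R on the types above it.
Rate on top 1: 5.411. fledglings: 34 > 5.411 → include.
Rate on top 2: 14.66. mice: 3.1 < 14.66 → exclude; stop.
Optimal diet: shrews, fledglings — 2 of 3 types.

2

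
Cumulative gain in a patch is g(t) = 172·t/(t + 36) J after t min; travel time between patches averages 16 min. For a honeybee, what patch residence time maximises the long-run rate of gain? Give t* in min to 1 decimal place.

24.0 min

Maximise g(t)/(T+t): set derivative to zero → g'(t)(T+t) = g(t).
g'(t) = 172·36/(t + 36)². Setting 172·36/(t+36)² = 172t/[(t+36)(16+t)] gives 36(16+t) = t(t+36), so t² = 36×16 = 576.
t* = √576 = 24 min.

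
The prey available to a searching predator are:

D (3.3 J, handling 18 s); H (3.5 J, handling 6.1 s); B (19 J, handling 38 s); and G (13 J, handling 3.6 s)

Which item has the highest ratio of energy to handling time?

G

Profitability E/h (J/s): D = 3.3/18 = 0.183, H = 3.5/6.1 = 0.574, B = 19/38 = 0.5, G = 13/3.6 = 3.61.
Ranked: G > H > B > D.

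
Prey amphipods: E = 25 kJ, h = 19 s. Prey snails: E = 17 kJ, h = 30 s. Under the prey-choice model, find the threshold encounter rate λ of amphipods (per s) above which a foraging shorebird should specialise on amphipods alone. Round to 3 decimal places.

0.040 per s

Drop snails once their profitability E₂/h₂ falls below the rate achievable on amphipods alone: E₂/h₂ = λE₁/(1 + λh₁).
Solve for λ: λE₁h₂ = E₂(1 + λh₁) → λ(E₁h₂ − E₂h₁) = E₂ → λ = E₂/(E₁h₂ − E₂h₁).
λ = 17/(25×30 − 17×19) = 17/427 = 0.03981 per s.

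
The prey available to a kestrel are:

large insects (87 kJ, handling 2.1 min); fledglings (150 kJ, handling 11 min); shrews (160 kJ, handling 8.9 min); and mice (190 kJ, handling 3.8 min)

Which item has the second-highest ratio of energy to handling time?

Profitability E/h (kJ/min): large insects = 87/2.1 = 41.4, fledglings = 150/11 = 13.6, shrews = 160/8.9 = 18, mice = 190/3.8 = 50.
Ranked: mice > large insects > shrews > fledglings.

large insects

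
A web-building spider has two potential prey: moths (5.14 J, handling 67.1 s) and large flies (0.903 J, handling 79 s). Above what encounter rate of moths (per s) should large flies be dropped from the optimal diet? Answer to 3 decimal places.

At the threshold, the rate on moths alone equals the profitability of large flies: λ·5.14/(1 + λ·67.1) = 0.903/79 = 0.01143.
Rearranging, λ(5.14 − 0.01143×67.1) = 0.01143, so λ = 0.01143/4.373 = 0.002614 per s.

0.003 per s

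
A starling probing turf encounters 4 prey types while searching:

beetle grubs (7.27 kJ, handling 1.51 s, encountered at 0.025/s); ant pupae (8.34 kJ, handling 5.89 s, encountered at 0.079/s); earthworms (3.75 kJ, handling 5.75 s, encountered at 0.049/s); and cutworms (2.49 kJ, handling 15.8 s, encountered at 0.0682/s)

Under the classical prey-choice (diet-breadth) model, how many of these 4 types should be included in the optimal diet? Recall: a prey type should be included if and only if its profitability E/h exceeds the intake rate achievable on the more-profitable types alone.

3

Rank by E/h (kJ/s): beetle grubs 4.81, ant pupae 1.42, earthworms 0.652, cutworms 0.158. Include each in turn until the next type's E/h falls below the running intake rate.
Rate on top 1: 0.1751. ant pupae: 1.42 > 0.1751 → include.
Rate on top 2: 0.5593. earthworms: 0.652 > 0.5593 → include.
Rate on top 3: 0.5739. cutworms: 0.158 < 0.5739 → exclude; stop.
Optimal diet: beetle grubs, ant pupae, earthworms — 3 of 4 types.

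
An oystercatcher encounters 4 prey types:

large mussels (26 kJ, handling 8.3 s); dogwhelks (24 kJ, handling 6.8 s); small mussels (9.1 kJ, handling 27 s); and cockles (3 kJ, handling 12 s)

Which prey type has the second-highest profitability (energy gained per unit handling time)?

large mussels

In descending order of E/h:
dogwhelks: 24/6.8 = 3.53 kJ/s
large mussels: 26/8.3 = 3.13 kJ/s
small mussels: 9.1/27 = 0.337 kJ/s
cockles: 3/12 = 0.25 kJ/s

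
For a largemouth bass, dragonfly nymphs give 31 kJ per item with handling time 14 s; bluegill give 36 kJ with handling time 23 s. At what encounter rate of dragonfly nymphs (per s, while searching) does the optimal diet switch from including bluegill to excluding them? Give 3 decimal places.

The zero-one rule: include bluegill iff E₂/h₂ > λE₁/(1+λh₁). Equality gives the switch point.
λE₁h₂ = E₂ + λE₂h₁ ⇒ λ = E₂/(E₁h₂ − E₂h₁) = 36/(713 − 504) = 0.1722 per s.

0.172 per s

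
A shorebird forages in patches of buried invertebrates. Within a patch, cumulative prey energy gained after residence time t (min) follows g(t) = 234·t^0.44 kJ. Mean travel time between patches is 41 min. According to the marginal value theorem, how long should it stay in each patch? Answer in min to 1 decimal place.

Maximise g(t)/(T+t): set derivative to zero → g'(t)(T+t) = g(t).
g'(t) = 0.44·234·t^-0.56. Setting 0.44·234·t^-0.56 = 234·t^0.44/(41+t) gives 0.44(41+t) = t, so 0.56·t = 0.44×41.
t* = 0.44×41/0.56 = 32.21 min.

32.2 min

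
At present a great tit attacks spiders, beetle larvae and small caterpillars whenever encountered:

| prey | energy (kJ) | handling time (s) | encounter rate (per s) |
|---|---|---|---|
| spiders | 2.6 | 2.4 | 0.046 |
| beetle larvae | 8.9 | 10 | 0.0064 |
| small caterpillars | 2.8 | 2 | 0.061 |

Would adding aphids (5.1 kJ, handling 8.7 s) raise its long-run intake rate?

Current rate: (0.046×2.6 + 0.0064×8.9 + 0.061×2.8)/(1 + 0.046×2.4 + 0.0064×10 + 0.061×2) = 0.2679 kJ/s.
aphids: E/h = 5.1/8.7 = 0.5862 kJ/s.
Since 0.5862 > R, including aphids increases the long-run rate.

Yes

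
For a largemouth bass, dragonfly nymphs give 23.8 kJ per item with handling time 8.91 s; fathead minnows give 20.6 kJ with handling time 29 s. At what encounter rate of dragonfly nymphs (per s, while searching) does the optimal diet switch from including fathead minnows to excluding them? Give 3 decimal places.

Drop fathead minnows once their profitability E₂/h₂ falls below the rate achievable on dragonfly nymphs alone: E₂/h₂ = λE₁/(1 + λh₁).
Solve for λ: λE₁h₂ = E₂(1 + λh₁) → λ(E₁h₂ − E₂h₁) = E₂ → λ = E₂/(E₁h₂ − E₂h₁).
λ = 20.6/(23.8×29 − 20.6×8.91) = 20.6/506.7 = 0.04066 per s.

0.041 per s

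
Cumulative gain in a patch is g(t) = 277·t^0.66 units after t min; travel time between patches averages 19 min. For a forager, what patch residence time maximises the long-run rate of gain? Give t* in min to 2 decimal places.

By the marginal value theorem, leave when the instantaneous gain rate g'(t) equals the habitat-wide average g(t)/(T + t).
g'(t) = 0.66·277·t^-0.34. Setting 0.66·277·t^-0.34 = 277·t^0.66/(19+t) gives 0.66(19+t) = t, so 0.34·t = 0.66×19.
t* = 0.66×19/0.34 = 36.88 min.

36.88 min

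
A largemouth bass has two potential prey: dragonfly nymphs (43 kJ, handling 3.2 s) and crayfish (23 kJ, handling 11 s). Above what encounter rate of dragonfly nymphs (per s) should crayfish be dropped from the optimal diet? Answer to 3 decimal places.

0.058 per s

At the threshold, the rate on dragonfly nymphs alone equals the profitability of crayfish: λ·43/(1 + λ·3.2) = 23/11 = 2.091.
Rearranging, λ(43 − 2.091×3.2) = 2.091, so λ = 2.091/36.31 = 0.05759 per s.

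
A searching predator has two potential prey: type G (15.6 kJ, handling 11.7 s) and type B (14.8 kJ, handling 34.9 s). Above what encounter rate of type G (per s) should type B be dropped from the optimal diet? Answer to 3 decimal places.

At the threshold, the rate on type G alone equals the profitability of type B: λ·15.6/(1 + λ·11.7) = 14.8/34.9 = 0.4241.
Rearranging, λ(15.6 − 0.4241×11.7) = 0.4241, so λ = 0.4241/10.64 = 0.03986 per s.

0.040 per s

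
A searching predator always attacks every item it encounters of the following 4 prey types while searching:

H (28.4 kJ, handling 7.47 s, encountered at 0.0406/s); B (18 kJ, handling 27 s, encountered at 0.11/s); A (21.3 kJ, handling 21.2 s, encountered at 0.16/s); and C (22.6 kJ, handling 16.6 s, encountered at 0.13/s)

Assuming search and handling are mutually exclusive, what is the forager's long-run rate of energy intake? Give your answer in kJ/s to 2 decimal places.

0.96 kJ/s

R = (0.0406×28.4 + 0.11×18 + 0.16×21.3 + 0.13×22.6) / (1 + 0.0406×7.47 + 0.11×27 + 0.16×21.2 + 0.13×16.6) = 9.479/9.823 = 0.965 kJ/s.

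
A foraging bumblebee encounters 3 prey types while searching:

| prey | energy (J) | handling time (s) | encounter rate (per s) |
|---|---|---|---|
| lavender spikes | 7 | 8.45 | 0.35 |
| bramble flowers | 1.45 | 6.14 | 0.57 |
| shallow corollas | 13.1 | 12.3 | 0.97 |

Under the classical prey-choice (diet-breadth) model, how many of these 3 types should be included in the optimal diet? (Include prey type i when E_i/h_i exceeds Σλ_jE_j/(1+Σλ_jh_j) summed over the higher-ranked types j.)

E/h in descending order: shallow corollas 1.07, lavender spikes 0.828, bramble flowers 0.236 J/s. The optimal diet is the largest prefix of this list for which every included type satisfies E_i/h_i > R on the types above it.
Rate on top 1: 0.9827. lavender spikes: 0.828 < 0.9827 → exclude; stop.
Optimal diet: shallow corollas — 1 of 3 types.

1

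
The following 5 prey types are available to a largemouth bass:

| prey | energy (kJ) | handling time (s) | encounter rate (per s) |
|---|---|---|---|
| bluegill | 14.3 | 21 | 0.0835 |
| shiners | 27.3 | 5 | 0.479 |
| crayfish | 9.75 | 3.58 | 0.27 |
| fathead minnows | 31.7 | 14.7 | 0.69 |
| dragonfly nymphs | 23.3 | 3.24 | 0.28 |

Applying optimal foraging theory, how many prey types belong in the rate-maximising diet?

2

E/h in descending order: dragonfly nymphs 7.19, shiners 5.46, crayfish 2.72, fathead minnows 2.16, bluegill 0.681 kJ/s. The optimal diet is the largest prefix of this list for which every included type satisfies E_i/h_i > R on the types above it.
Rate on top 1: 3.421. shiners: 5.46 > 3.421 → include.
Rate on top 2: 4.556. crayfish: 2.72 < 4.556 → exclude; stop.
Optimal diet: dragonfly nymphs, shiners — 2 of 5 types.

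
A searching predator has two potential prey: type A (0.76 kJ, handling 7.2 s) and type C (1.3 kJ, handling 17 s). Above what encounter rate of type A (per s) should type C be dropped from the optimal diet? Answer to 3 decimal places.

The zero-one rule: include type C iff E₂/h₂ > λE₁/(1+λh₁). Equality gives the switch point.
λE₁h₂ = E₂ + λE₂h₁ ⇒ λ = E₂/(E₁h₂ − E₂h₁) = 1.3/(12.92 − 9.36) = 0.3652 per s.

0.365 per s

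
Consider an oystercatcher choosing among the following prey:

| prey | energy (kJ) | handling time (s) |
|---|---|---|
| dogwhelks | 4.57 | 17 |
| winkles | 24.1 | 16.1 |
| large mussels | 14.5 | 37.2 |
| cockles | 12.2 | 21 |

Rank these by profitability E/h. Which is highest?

winkles

Profitability E/h (kJ/s): dogwhelks = 4.57/17 = 0.269, winkles = 24.1/16.1 = 1.5, large mussels = 14.5/37.2 = 0.39, cockles = 12.2/21 = 0.581.
Ranked: winkles > cockles > large mussels > dogwhelks.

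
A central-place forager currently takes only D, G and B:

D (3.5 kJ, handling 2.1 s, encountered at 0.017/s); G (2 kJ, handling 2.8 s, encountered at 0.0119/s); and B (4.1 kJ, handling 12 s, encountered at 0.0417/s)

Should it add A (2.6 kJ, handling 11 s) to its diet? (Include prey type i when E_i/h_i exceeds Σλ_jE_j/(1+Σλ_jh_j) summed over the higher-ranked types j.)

Current rate: (0.017×3.5 + 0.0119×2 + 0.0417×4.1)/(1 + 0.017×2.1 + 0.0119×2.8 + 0.0417×12) = 0.162 kJ/s.
Profitability of A: 2.6/11 = 0.2364 kJ/s.
Since 0.2364 > R, including A increases the long-run rate.

Yes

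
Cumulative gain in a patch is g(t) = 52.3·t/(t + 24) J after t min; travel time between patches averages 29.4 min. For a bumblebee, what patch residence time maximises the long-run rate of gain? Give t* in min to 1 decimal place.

26.6 min

Optimal t* satisfies g'(t*) = g(t*)/(T + t*).
g'(t) = 52.3·24/(t + 24)². Setting 52.3·24/(t+24)² = 52.3t/[(t+24)(29.4+t)] gives 24(29.4+t) = t(t+24), so t² = 24×29.4 = 705.6.
t* = √705.6 = 26.56 min.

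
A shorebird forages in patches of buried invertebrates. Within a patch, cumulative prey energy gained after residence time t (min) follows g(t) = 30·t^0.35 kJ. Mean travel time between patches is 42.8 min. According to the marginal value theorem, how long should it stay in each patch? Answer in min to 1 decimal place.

23.0 min

Maximise g(t)/(T+t): set derivative to zero → g'(t)(T+t) = g(t).
g'(t) = 0.35·30·t^-0.65. Setting 0.35·30·t^-0.65 = 30·t^0.35/(42.8+t) gives 0.35(42.8+t) = t, so 0.65·t = 0.35×42.8.
t* = 0.35×42.8/0.65 = 23.05 min.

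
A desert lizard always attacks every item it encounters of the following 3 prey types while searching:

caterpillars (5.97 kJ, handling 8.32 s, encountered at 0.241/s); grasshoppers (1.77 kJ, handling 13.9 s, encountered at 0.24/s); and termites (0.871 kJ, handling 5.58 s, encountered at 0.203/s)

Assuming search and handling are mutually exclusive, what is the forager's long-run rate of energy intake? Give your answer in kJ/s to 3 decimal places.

0.273 kJ/s

R = Σλ_iE_i / (1 + Σλ_ih_i)
Numerator: 0.241×5.97 + 0.24×1.77 + 0.203×0.871 = 2.04
Denominator: 1 + 0.241×8.32 + 0.24×13.9 + 0.203×5.58 = 7.474
R = 2.04/7.474 = 0.273 kJ/s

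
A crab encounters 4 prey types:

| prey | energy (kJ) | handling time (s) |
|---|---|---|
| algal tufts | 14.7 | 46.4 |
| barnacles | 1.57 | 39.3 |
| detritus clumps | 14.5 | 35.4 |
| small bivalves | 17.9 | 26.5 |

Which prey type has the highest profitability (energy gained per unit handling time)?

small bivalves

In descending order of E/h:
small bivalves: 17.9/26.5 = 0.675 kJ/s
detritus clumps: 14.5/35.4 = 0.41 kJ/s
algal tufts: 14.7/46.4 = 0.317 kJ/s
barnacles: 1.57/39.3 = 0.0399 kJ/s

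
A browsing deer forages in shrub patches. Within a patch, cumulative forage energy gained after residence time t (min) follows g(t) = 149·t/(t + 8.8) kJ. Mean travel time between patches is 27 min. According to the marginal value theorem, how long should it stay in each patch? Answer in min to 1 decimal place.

15.4 min

Maximise g(t)/(T+t): set derivative to zero → g'(t)(T+t) = g(t).
g'(t) = 149·8.8/(t + 8.8)². Setting 149·8.8/(t+8.8)² = 149t/[(t+8.8)(27+t)] gives 8.8(27+t) = t(t+8.8), so t² = 8.8×27 = 237.6.
t* = √237.6 = 15.41 min.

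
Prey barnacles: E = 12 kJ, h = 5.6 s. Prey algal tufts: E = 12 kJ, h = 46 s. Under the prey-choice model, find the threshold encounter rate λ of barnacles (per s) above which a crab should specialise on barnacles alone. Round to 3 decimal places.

Drop algal tufts once their profitability E₂/h₂ falls below the rate achievable on barnacles alone: E₂/h₂ = λE₁/(1 + λh₁).
Solve for λ: λE₁h₂ = E₂(1 + λh₁) → λ(E₁h₂ − E₂h₁) = E₂ → λ = E₂/(E₁h₂ − E₂h₁).
λ = 12/(12×46 − 12×5.6) = 12/484.8 = 0.02475 per s.

0.025 per s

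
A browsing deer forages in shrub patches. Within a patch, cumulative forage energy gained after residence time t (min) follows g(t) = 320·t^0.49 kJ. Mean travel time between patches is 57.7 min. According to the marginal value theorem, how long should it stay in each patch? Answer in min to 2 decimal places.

Optimal t* satisfies g'(t*) = g(t*)/(T + t*).
g'(t) = 0.49·320·t^-0.51. Setting 0.49·320·t^-0.51 = 320·t^0.49/(57.7+t) gives 0.49(57.7+t) = t, so 0.51·t = 0.49×57.7.
t* = 0.49×57.7/0.51 = 55.44 min.

55.44 min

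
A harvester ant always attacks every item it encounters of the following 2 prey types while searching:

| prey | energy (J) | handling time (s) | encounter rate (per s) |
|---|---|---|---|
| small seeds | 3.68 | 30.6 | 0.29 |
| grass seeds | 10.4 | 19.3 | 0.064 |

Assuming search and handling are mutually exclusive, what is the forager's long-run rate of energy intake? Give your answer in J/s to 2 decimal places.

0.16 J/s

R = (0.29×3.68 + 0.064×10.4) / (1 + 0.29×30.6 + 0.064×19.3) = 1.733/11.11 = 0.156 J/s.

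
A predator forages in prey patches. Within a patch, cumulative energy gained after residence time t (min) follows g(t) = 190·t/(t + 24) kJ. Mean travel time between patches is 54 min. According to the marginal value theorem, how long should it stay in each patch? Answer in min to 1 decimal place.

36.0 min

Maximise g(t)/(T+t): set derivative to zero → g'(t)(T+t) = g(t).
g'(t) = 190·24/(t + 24)². Setting 190·24/(t+24)² = 190t/[(t+24)(54+t)] gives 24(54+t) = t(t+24), so t² = 24×54 = 1296.
t* = √1296 = 36 min.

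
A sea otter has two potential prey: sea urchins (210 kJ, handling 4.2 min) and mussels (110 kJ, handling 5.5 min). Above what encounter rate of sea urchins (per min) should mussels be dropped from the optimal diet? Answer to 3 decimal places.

The zero-one rule: include mussels iff E₂/h₂ > λE₁/(1+λh₁). Equality gives the switch point.
λE₁h₂ = E₂ + λE₂h₁ ⇒ λ = E₂/(E₁h₂ − E₂h₁) = 110/(1155 − 462) = 0.1587 per min.

0.159 per min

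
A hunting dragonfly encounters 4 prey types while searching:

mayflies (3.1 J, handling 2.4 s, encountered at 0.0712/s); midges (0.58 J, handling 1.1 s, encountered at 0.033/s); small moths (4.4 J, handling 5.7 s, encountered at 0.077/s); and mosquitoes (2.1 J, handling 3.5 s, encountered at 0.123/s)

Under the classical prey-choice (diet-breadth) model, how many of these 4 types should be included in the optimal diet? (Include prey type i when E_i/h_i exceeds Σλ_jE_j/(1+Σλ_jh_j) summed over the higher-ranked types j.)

Profitabilities (E/h, J/s): mayflies 1.29, small moths 0.772, mosquitoes 0.6, midges 0.527. Add prey in this order while the next type's profitability exceeds the intake rate on those already taken.
Rate on top 1: 0.1885. small moths: 0.772 > 0.1885 → include.
Rate on top 2: 0.3476. mosquitoes: 0.6 > 0.3476 → include.
Rate on top 3: 0.4008. midges: 0.527 > 0.4008 → include.
Optimal diet: mayflies, small moths, mosquitoes, midges — 4 of 4 types.

4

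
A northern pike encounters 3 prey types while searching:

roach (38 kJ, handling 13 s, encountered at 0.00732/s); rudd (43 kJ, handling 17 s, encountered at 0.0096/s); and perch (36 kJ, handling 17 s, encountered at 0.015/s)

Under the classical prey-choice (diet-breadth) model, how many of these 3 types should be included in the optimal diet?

Profitabilities (E/h, kJ/s): roach 2.92, rudd 2.53, perch 2.12. Add prey in this order while the next type's profitability exceeds the intake rate on those already taken.
Rate on top 1: 0.254. rudd: 2.53 > 0.254 → include.
Rate on top 2: 0.5491. perch: 2.12 > 0.5491 → include.
Optimal diet: roach, rudd, perch — 3 of 3 types.

3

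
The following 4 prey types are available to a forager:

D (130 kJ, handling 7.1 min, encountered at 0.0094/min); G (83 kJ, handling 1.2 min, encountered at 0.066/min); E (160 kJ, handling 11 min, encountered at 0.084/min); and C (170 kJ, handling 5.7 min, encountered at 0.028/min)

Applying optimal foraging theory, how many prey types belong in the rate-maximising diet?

4

Profitabilities (E/h, kJ/min): G 69.2, C 29.8, D 18.3, E 14.5. Add prey in this order while the next type's profitability exceeds the intake rate on those already taken.
Rate on top 1: 5.076. C: 29.8 > 5.076 → include.
Rate on top 2: 8.264. D: 18.3 > 8.264 → include.
Rate on top 3: 8.778. E: 14.5 > 8.778 → include.
Optimal diet: G, C, D, E — 4 of 4 types.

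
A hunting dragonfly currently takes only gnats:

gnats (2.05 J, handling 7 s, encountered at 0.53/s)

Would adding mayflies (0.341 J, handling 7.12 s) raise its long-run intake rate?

Current rate: (0.53×2.05)/(1 + 0.53×7) = 0.2307 J/s.
Profitability of mayflies: 0.341/7.12 = 0.04789 J/s.
Since 0.04789 < R, time spent handling mayflies is better spent searching.

No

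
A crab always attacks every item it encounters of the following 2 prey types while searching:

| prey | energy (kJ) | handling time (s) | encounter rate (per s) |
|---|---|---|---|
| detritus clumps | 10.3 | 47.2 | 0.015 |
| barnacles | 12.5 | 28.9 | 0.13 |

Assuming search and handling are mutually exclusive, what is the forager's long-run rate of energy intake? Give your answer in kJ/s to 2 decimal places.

0.33 kJ/s

R = Σλ_iE_i / (1 + Σλ_ih_i)
Numerator: 0.015×10.3 + 0.13×12.5 = 1.78
Denominator: 1 + 0.015×47.2 + 0.13×28.9 = 5.465
R = 1.78/5.465 = 0.3256 kJ/s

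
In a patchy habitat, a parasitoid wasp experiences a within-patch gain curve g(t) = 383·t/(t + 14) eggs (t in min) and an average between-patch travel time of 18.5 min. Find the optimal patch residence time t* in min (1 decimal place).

By the marginal value theorem, leave when the instantaneous gain rate g'(t) equals the habitat-wide average g(t)/(T + t).
g'(t) = 383·14/(t + 14)². Setting 383·14/(t+14)² = 383t/[(t+14)(18.5+t)] gives 14(18.5+t) = t(t+14), so t² = 14×18.5 = 259.
t* = √259 = 16.09 min.

16.1 min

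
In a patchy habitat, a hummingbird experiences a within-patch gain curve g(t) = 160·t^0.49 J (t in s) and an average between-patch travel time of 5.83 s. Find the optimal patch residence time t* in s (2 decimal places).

By the marginal value theorem, leave when the instantaneous gain rate g'(t) equals the habitat-wide average g(t)/(T + t).
g'(t) = 0.49·160·t^-0.51. Setting 0.49·160·t^-0.51 = 160·t^0.49/(5.83+t) gives 0.49(5.83+t) = t, so 0.51·t = 0.49×5.83.
t* = 0.49×5.83/0.51 = 5.601 s.

5.60 s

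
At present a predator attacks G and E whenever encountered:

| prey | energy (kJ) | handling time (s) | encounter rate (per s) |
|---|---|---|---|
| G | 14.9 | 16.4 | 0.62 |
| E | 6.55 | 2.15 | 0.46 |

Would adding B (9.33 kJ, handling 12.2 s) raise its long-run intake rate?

No

Intake rate on the current diet: R = (0.62×14.9 + 0.46×6.55) / (1 + 0.62×16.4 + 0.46×2.15) = 12.25/12.16 = 1.008 kJ/s.
Profitability of B: 9.33/12.2 = 0.7648 kJ/s.
Since 0.7648 < R, time spent handling B is better spent searching.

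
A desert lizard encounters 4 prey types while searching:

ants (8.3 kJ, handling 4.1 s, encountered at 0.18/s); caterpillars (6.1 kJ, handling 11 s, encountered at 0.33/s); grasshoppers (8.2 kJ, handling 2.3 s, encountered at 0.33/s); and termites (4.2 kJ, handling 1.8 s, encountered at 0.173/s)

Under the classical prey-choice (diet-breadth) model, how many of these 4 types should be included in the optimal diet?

3

Rank by E/h (kJ/s): grasshoppers 3.57, termites 2.33, ants 2.02, caterpillars 0.555. Include each in turn until the next type's E/h falls below the running intake rate.
Rate on top 1: 1.538. termites: 2.33 > 1.538 → include.
Rate on top 2: 1.658. ants: 2.02 > 1.658 → include.
Rate on top 3: 1.754. caterpillars: 0.555 < 1.754 → exclude; stop.
Optimal diet: grasshoppers, termites, ants — 3 of 4 types.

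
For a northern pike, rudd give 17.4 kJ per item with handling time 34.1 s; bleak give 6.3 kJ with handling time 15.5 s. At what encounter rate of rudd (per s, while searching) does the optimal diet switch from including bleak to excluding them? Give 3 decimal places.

0.115 per s

The zero-one rule: include bleak iff E₂/h₂ > λE₁/(1+λh₁). Equality gives the switch point.
λE₁h₂ = E₂ + λE₂h₁ ⇒ λ = E₂/(E₁h₂ − E₂h₁) = 6.3/(269.7 − 214.8) = 0.1148 per s.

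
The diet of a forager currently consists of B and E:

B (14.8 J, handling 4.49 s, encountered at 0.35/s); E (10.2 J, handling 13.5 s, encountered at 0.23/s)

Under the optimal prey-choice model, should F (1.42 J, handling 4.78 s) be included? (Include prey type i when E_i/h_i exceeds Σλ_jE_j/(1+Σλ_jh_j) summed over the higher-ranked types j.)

No

Intake rate on the current diet: R = (0.35×14.8 + 0.23×10.2) / (1 + 0.35×4.49 + 0.23×13.5) = 7.526/5.676 = 1.326 J/s.
F: E/h = 1.42/4.78 = 0.2971 J/s.
0.2971 < 1.326, so adding F would lower the average — exclude it.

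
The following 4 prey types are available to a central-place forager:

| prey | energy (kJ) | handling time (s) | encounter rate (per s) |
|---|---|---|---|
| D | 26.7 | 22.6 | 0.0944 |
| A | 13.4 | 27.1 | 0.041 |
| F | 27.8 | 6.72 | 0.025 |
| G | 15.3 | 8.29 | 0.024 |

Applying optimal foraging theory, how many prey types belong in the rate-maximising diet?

3

E/h in descending order: F 4.14, G 1.85, D 1.18, A 0.494 kJ/s. The optimal diet is the largest prefix of this list for which every included type satisfies E_i/h_i > R on the types above it.
Rate on top 1: 0.595. G: 1.85 > 0.595 → include.
Rate on top 2: 0.7771. D: 1.18 > 0.7771 → include.
Rate on top 3: 1.024. A: 0.494 < 1.024 → exclude; stop.
Optimal diet: F, G, D — 3 of 4 types.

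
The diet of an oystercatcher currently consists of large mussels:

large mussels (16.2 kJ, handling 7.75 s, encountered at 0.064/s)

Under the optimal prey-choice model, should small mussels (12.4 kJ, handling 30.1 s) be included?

No

Intake rate on the current diet: R = (0.064×16.2) / (1 + 0.064×7.75) = 1.037/1.496 = 0.693 kJ/s.
Profitability of small mussels: 12.4/30.1 = 0.412 kJ/s.
0.412 < 0.693, so adding small mussels would lower the average — exclude it.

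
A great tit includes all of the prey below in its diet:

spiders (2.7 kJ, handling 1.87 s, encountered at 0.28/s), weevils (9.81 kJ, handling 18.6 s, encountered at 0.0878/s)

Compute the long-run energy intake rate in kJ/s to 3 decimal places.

0.512 kJ/s

R = Σλ_iE_i / (1 + Σλ_ih_i)
Numerator: 0.28×2.7 + 0.0878×9.81 = 1.617
Denominator: 1 + 0.28×1.87 + 0.0878×18.6 = 3.157
R = 1.617/3.157 = 0.5123 kJ/s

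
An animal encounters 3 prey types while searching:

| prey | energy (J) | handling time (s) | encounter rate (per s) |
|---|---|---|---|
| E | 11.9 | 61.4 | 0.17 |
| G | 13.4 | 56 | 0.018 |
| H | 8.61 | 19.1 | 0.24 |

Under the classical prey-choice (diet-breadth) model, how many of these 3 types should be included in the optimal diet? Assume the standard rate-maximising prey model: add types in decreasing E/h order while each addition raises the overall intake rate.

E/h in descending order: H 0.451, G 0.239, E 0.194 J/s. The optimal diet is the largest prefix of this list for which every included type satisfies E_i/h_i > R on the types above it.
Rate on top 1: 0.3701. G: 0.239 < 0.3701 → exclude; stop.
Optimal diet: H — 1 of 3 types.

1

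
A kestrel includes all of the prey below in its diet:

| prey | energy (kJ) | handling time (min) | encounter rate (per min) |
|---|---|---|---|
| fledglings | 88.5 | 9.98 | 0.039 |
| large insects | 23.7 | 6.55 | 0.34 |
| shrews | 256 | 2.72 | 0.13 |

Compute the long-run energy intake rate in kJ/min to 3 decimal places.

11.283 kJ/min

R = (0.039×88.5 + 0.34×23.7 + 0.13×256) / (1 + 0.039×9.98 + 0.34×6.55 + 0.13×2.72) = 44.79/3.97 = 11.28 kJ/min.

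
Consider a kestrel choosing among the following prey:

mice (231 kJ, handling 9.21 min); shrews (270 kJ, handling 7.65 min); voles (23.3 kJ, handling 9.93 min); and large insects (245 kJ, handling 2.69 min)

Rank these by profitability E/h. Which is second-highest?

In descending order of E/h:
large insects: 245/2.69 = 91.1 kJ/min
shrews: 270/7.65 = 35.3 kJ/min
mice: 231/9.21 = 25.1 kJ/min
voles: 23.3/9.93 = 2.35 kJ/min

shrews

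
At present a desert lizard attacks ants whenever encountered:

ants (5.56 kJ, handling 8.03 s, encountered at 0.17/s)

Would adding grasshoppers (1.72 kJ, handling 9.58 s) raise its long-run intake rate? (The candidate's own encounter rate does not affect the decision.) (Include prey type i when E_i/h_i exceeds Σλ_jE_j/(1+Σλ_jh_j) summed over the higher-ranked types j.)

No

Current rate: (0.17×5.56)/(1 + 0.17×8.03) = 0.3996 kJ/s.
Profitability of grasshoppers: 1.72/9.58 = 0.1795 kJ/s.
Since 0.1795 < R, time spent handling grasshoppers is better spent searching.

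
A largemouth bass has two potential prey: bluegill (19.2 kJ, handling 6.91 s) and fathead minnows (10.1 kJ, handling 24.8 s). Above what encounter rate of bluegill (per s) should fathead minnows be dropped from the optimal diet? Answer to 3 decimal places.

0.025 per s

Drop fathead minnows once their profitability E₂/h₂ falls below the rate achievable on bluegill alone: E₂/h₂ = λE₁/(1 + λh₁).
Solve for λ: λE₁h₂ = E₂(1 + λh₁) → λ(E₁h₂ − E₂h₁) = E₂ → λ = E₂/(E₁h₂ − E₂h₁).
λ = 10.1/(19.2×24.8 − 10.1×6.91) = 10.1/406.4 = 0.02485 per s.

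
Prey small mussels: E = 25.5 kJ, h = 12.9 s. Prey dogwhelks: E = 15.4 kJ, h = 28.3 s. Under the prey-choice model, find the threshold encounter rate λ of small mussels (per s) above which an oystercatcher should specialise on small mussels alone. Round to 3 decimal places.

0.029 per s

The zero-one rule: include dogwhelks iff E₂/h₂ > λE₁/(1+λh₁). Equality gives the switch point.
λE₁h₂ = E₂ + λE₂h₁ ⇒ λ = E₂/(E₁h₂ − E₂h₁) = 15.4/(721.6 − 198.7) = 0.02945 per s.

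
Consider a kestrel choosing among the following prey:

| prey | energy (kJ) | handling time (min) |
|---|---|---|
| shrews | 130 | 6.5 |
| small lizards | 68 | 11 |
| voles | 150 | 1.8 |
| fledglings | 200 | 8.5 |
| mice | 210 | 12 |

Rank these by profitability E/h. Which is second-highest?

fledglings

In descending order of E/h:
voles: 150/1.8 = 83.3 kJ/min
fledglings: 200/8.5 = 23.5 kJ/min
shrews: 130/6.5 = 20 kJ/min
mice: 210/12 = 17.5 kJ/min
small lizards: 68/11 = 6.18 kJ/min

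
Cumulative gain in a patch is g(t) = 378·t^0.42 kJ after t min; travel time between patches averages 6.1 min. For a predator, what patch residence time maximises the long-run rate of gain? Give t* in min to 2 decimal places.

Maximise g(t)/(T+t): set derivative to zero → g'(t)(T+t) = g(t).
g'(t) = 0.42·378·t^-0.58. Setting 0.42·378·t^-0.58 = 378·t^0.42/(6.1+t) gives 0.42(6.1+t) = t, so 0.58·t = 0.42×6.1.
t* = 0.42×6.1/0.58 = 4.417 min.

4.42 min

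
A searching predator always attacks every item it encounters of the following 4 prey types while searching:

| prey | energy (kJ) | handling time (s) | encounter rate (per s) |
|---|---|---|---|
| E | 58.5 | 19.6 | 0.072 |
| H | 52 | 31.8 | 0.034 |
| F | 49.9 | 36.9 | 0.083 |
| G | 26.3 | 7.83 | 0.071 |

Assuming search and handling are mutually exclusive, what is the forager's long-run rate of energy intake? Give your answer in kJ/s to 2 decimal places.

R = (0.072×58.5 + 0.034×52 + 0.083×49.9 + 0.071×26.3) / (1 + 0.072×19.6 + 0.034×31.8 + 0.083×36.9 + 0.071×7.83) = 11.99/7.111 = 1.686 kJ/s.

1.69 kJ/s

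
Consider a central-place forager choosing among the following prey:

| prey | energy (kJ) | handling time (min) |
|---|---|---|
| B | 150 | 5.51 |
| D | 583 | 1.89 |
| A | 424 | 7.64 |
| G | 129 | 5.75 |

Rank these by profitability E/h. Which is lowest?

In descending order of E/h:
D: 583/1.89 = 308 kJ/min
A: 424/7.64 = 55.5 kJ/min
B: 150/5.51 = 27.2 kJ/min
G: 129/5.75 = 22.4 kJ/min

G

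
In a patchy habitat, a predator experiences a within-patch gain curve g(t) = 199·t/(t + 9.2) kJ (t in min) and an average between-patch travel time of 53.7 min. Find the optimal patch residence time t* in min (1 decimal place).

Optimal t* satisfies g'(t*) = g(t*)/(T + t*).
g'(t) = 199·9.2/(t + 9.2)². Setting 199·9.2/(t+9.2)² = 199t/[(t+9.2)(53.7+t)] gives 9.2(53.7+t) = t(t+9.2), so t² = 9.2×53.7 = 494.
t* = √494 = 22.23 min.

22.2 min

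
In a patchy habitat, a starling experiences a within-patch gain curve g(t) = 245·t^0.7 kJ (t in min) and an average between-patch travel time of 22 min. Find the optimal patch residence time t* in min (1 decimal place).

51.3 min

By the marginal value theorem, leave when the instantaneous gain rate g'(t) equals the habitat-wide average g(t)/(T + t).
g'(t) = 0.7·245·t^-0.3. Setting 0.7·245·t^-0.3 = 245·t^0.7/(22+t) gives 0.7(22+t) = t, so 0.30·t = 0.7×22.
t* = 0.7×22/0.30 = 51.33 min.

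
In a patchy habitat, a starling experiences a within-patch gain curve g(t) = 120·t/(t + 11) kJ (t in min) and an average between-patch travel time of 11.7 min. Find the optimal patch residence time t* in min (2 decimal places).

Maximise g(t)/(T+t): set derivative to zero → g'(t)(T+t) = g(t).
g'(t) = 120·11/(t + 11)². Setting 120·11/(t+11)² = 120t/[(t+11)(11.7+t)] gives 11(11.7+t) = t(t+11), so t² = 11×11.7 = 128.7.
t* = √128.7 = 11.34 min.

11.34 min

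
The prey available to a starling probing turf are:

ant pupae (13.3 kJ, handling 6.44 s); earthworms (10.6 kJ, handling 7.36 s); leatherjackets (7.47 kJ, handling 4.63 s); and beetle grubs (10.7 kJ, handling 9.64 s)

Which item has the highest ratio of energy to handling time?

ant pupae

In descending order of E/h:
ant pupae: 13.3/6.44 = 2.07 kJ/s
leatherjackets: 7.47/4.63 = 1.61 kJ/s
earthworms: 10.6/7.36 = 1.44 kJ/s
beetle grubs: 10.7/9.64 = 1.11 kJ/s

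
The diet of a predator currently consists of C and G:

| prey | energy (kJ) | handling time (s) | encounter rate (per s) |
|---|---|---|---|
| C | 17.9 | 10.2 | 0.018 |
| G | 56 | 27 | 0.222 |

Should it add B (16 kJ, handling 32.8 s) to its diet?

No

On C and G alone, R = ΣλE/(1+Σλh) = 12.75/7.178 = 1.777 kJ/s.
Profitability of B: 16/32.8 = 0.4878 kJ/s.
Since 0.4878 < R, time spent handling B is better spent searching.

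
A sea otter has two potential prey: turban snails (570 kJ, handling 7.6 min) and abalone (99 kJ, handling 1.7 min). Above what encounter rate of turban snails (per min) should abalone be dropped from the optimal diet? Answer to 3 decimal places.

The zero-one rule: include abalone iff E₂/h₂ > λE₁/(1+λh₁). Equality gives the switch point.
λE₁h₂ = E₂ + λE₂h₁ ⇒ λ = E₂/(E₁h₂ − E₂h₁) = 99/(969 − 752.4) = 0.4571 per min.

0.457 per min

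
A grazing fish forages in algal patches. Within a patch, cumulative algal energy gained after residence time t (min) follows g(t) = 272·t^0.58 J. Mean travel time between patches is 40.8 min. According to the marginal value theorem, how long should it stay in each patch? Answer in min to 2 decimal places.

56.34 min

Maximise g(t)/(T+t): set derivative to zero → g'(t)(T+t) = g(t).
g'(t) = 0.58·272·t^-0.42. Setting 0.58·272·t^-0.42 = 272·t^0.58/(40.8+t) gives 0.58(40.8+t) = t, so 0.42·t = 0.58×40.8.
t* = 0.58×40.8/0.42 = 56.34 min.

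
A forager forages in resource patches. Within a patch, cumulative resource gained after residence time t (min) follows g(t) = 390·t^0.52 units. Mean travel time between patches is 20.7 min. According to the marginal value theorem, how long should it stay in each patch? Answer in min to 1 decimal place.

Maximise g(t)/(T+t): set derivative to zero → g'(t)(T+t) = g(t).
g'(t) = 0.52·390·t^-0.48. Setting 0.52·390·t^-0.48 = 390·t^0.52/(20.7+t) gives 0.52(20.7+t) = t, so 0.48·t = 0.52×20.7.
t* = 0.52×20.7/0.48 = 22.43 min.

22.4 min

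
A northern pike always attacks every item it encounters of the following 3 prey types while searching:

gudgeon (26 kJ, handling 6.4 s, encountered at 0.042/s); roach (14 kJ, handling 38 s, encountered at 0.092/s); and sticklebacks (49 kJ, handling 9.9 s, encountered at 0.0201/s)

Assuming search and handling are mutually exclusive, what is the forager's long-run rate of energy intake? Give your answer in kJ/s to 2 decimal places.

R = (0.042×26 + 0.092×14 + 0.0201×49) / (1 + 0.042×6.4 + 0.092×38 + 0.0201×9.9) = 3.365/4.964 = 0.6779 kJ/s.

0.68 kJ/s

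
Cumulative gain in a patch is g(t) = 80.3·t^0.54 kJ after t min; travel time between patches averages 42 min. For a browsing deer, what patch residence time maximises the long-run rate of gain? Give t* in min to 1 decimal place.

49.3 min

Maximise g(t)/(T+t): set derivative to zero → g'(t)(T+t) = g(t).
g'(t) = 0.54·80.3·t^-0.46. Setting 0.54·80.3·t^-0.46 = 80.3·t^0.54/(42+t) gives 0.54(42+t) = t, so 0.46·t = 0.54×42.
t* = 0.54×42/0.46 = 49.3 min.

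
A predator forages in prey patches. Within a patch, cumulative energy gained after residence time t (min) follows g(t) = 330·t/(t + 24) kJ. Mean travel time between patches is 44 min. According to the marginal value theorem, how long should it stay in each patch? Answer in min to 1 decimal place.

By the marginal value theorem, leave when the instantaneous gain rate g'(t) equals the habitat-wide average g(t)/(T + t).
g'(t) = 330·24/(t + 24)². Setting 330·24/(t+24)² = 330t/[(t+24)(44+t)] gives 24(44+t) = t(t+24), so t² = 24×44 = 1056.
t* = √1056 = 32.5 min.

32.5 min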